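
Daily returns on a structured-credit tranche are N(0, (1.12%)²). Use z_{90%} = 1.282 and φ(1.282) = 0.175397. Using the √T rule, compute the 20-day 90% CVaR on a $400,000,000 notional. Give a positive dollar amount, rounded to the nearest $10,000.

σ_{20d} = 1.12% × √20 = 5.009%.
ES multiplier = φ(z)/(1−α) = 0.175397/0.1 = 1.754.
ES = 5.009% × 1.754 = 8.786%; on $400,000,000: $35,144,000.

$35,140,000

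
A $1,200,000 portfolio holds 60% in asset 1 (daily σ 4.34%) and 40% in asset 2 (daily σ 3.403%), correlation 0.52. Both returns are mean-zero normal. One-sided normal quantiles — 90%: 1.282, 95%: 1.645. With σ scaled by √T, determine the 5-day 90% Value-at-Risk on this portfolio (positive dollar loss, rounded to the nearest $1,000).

$121,000

σ_p = √(0.6²·4.34² + 0.4²·3.403² + 2·0.52·0.6·0.4·4.34·3.403) = 3.510%.
σ_{5d} = 3.510% × √5 = 7.849%.
VaR = 1.282 × 7.849% = 10.062%; on $1,200,000 that is $120,744.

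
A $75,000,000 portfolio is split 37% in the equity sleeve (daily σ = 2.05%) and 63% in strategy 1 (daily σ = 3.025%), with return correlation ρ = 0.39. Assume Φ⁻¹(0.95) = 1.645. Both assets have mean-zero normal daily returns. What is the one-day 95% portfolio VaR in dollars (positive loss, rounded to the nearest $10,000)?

σ_p² = 0.37²·2.05² + 0.63²·3.025² + 2·0.39·0.37·0.63·2.05·3.025 = 5.3347 (%²).
σ_p = √5.3347 = 2.310%.
VaR = 1.645 × 2.310% = 3.800%; on $75,000,000 that is $2,850,000.

$2,850,000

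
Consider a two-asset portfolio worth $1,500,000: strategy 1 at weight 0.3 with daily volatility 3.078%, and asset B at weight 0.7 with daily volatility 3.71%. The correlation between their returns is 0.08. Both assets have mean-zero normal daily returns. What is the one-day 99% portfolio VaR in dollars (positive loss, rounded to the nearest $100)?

σ_p² = 0.3²·3.078² + 0.7²·3.71² + 2·0.08·0.3·0.7·3.078·3.71 = 7.9808 (%²).
σ_p = √7.9808 = 2.825%.
At 99%, z = 2.326.
VaR = 2.326 × 2.825% = 6.571%; on $1,500,000 that is $98,565.

$98,600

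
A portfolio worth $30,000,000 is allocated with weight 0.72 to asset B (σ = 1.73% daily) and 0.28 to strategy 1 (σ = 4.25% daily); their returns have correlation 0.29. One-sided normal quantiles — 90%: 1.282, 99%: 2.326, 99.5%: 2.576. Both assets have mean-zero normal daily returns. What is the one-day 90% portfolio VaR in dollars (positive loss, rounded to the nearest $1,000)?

$752,000

σ_p² = 0.72²·1.73² + 0.28²·4.25² + 2·0.29·0.72·0.28·1.73·4.25 = 3.8273 (%²).
σ_p = √3.8273 = 1.956%.
VaR = 1.282 × 1.956% = 2.508%; on $30,000,000 that is $752,400.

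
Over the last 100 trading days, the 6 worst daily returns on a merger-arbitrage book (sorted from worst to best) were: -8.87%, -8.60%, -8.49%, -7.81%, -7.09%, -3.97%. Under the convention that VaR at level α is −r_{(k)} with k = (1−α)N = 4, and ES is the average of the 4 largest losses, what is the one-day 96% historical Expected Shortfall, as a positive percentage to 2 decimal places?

8.44%

The 4 worst returns sum to -33.77%.
ES = −(-33.77%) / 4 = 8.4425% ≈ 8.44%.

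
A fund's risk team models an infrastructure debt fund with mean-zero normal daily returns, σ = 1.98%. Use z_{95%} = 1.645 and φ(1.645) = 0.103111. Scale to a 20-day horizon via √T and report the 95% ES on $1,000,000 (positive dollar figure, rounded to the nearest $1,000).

$183,000

σ_{20d} = 1.98% × √20 = 8.855%.
ES multiplier = φ(z)/(1−α) = 0.103111/0.05 = 2.062.
ES = 8.855% × 2.062 = 18.259%; on $1,000,000: $182,590.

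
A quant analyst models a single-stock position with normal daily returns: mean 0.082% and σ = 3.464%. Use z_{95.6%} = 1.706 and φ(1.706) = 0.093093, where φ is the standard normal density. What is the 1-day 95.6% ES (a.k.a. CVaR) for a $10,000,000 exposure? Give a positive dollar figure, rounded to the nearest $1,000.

$725,000

Tail multiplier: φ(z)/(1−α) = 0.093093 / 0.044 = 2.116.
ES = −(0.082%) + 3.464% × 2.116 = 7.248%.
On $10,000,000: 0.07248 × $10,000,000 = $724,800.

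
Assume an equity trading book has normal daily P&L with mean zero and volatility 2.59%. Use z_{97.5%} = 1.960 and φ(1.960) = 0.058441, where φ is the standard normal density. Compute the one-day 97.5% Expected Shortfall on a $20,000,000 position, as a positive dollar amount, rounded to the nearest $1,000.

Tail multiplier: φ(z)/(1−α) = 0.058441 / 0.025 = 2.338.
ES = 2.59% × 2.338 = 6.055%.
On $20,000,000: 0.06055 × $20,000,000 = $1,211,000.

$1,211,000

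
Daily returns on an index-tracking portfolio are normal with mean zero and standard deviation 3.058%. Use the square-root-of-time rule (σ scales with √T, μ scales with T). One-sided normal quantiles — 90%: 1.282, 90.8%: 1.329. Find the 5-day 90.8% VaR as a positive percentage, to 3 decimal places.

9.088%

σ_{5d} = 3.058% × √5 = 6.838%.
VaR = 1.329 × 6.838% = 9.088%.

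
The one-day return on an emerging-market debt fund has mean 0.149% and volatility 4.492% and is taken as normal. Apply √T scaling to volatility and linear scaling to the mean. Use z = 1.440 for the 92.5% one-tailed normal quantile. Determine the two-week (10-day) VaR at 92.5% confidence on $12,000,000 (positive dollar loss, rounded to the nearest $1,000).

σ_{10d} = 4.492% × √10 = 14.205%; μ_{10d} = 10 × 0.149% = 1.490%.
VaR = −(1.490%) + 1.440 × 14.205% = 18.965%.
On $12,000,000: 0.18965 × $12,000,000 = $2,275,800.

$2,276,000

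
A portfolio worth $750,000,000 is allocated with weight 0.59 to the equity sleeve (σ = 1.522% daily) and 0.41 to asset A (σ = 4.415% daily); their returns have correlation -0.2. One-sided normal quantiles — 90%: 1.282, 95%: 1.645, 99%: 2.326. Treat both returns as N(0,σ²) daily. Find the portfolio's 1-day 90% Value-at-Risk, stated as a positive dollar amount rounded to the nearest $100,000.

$17,800,000

σ_p² = 0.59²·1.522² + 0.41²·4.415² + 2·-0.2·0.59·0.41·1.522·4.415 = 3.4328 (%²).
σ_p = √3.4328 = 1.853%.
VaR = 1.282 × 1.853% = 2.376%; on $750,000,000 that is $17,820,000.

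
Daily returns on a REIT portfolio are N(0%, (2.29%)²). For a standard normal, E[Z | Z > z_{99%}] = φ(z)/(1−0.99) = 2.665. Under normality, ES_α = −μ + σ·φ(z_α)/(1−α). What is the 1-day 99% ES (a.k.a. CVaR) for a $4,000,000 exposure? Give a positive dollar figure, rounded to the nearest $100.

ES = 2.29% × 2.665 = 6.103%.
On $4,000,000: 0.06103 × $4,000,000 = $244,120.

$244,100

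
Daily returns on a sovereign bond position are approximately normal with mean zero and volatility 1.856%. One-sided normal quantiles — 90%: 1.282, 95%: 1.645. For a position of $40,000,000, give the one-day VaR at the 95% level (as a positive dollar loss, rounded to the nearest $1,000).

$1,221,000

VaR = z·σ = 1.645 × 1.856% = 3.053%.
On $40,000,000: 0.03053 × $40,000,000 = $1,221,200.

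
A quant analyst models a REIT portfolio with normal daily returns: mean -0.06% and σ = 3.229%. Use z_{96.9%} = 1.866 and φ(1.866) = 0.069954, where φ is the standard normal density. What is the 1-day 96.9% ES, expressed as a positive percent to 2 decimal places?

Tail multiplier: φ(z)/(1−α) = 0.069954 / 0.031 = 2.257.
ES = −(-0.06%) + 3.229% × 2.257 = 7.348%.

7.35%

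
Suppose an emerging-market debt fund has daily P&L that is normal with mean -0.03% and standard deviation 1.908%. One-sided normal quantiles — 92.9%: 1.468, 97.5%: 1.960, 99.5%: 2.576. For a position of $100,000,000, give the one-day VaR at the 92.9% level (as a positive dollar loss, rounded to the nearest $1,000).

VaR = −μ + z·σ = −(-0.03%) + 1.468 × 1.908% = 2.831%.
On $100,000,000: 0.02831 × $100,000,000 = $2,831,000.

$2,831,000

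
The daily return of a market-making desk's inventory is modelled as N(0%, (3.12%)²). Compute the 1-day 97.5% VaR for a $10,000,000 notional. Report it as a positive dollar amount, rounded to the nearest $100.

$611,500

At 97.5% one-sided, z = 1.960.
VaR = z·σ = 1.960 × 3.12% = 6.115%.
On $10,000,000: 0.06115 × $10,000,000 = $611,500.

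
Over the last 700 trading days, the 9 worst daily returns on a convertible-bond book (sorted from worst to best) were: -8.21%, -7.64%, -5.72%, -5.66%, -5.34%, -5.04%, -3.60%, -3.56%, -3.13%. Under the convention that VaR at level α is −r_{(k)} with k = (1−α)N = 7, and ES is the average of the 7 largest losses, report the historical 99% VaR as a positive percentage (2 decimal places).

k = 7; the 7th lowest return is -3.60%, so VaR = 3.60%.

3.60%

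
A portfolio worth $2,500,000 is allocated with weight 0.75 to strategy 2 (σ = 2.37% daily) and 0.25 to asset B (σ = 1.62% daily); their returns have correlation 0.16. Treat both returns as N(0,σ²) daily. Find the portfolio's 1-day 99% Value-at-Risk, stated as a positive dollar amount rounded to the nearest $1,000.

$110,000

σ_p² = 0.75²·2.37² + 0.25²·1.62² + 2·0.16·0.75·0.25·2.37·1.62 = 3.5539 (%²).
σ_p = √3.5539 = 1.885%.
At 99%, z = 2.326.
VaR = 2.326 × 1.885% = 4.385%; on $2,500,000 that is $109,625.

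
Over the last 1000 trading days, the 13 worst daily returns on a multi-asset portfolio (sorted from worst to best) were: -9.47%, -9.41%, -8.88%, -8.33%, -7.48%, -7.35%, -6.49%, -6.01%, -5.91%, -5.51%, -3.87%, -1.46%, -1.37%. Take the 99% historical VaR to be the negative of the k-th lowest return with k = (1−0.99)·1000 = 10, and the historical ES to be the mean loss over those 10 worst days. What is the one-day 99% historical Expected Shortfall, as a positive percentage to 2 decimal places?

7.48%

The 10 worst returns sum to -74.84%.
ES = −(-74.84%) / 10 = 7.484% ≈ 7.48%.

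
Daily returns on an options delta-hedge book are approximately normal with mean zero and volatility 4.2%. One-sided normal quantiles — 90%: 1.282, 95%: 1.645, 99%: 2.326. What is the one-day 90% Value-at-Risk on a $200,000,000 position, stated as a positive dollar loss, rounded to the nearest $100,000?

VaR = z·σ = 1.282 × 4.2% = 5.384%.
On $200,000,000: 0.05384 × $200,000,000 = $10,768,000.

$10,800,000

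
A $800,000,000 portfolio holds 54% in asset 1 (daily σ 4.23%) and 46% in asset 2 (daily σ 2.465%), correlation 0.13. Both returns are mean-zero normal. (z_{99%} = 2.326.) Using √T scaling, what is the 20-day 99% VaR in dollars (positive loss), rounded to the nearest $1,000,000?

σ_p = √(0.54²·4.23² + 0.46²·2.465² + 2·0.13·0.54·0.46·4.23·2.465) = 2.679%.
σ_{20d} = 2.679% × √20 = 11.981%.
VaR = 2.326 × 11.981% = 27.868%; on $800,000,000 that is $222,944,000.

$223,000,000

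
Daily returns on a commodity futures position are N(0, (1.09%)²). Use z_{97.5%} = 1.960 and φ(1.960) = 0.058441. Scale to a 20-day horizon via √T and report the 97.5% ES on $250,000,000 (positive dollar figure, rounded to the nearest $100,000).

σ_{20d} = 1.09% × √20 = 4.875%.
ES multiplier = φ(z)/(1−α) = 0.058441/0.025 = 2.338.
ES = 4.875% × 2.338 = 11.398%; on $250,000,000: $28,495,000.

$28,500,000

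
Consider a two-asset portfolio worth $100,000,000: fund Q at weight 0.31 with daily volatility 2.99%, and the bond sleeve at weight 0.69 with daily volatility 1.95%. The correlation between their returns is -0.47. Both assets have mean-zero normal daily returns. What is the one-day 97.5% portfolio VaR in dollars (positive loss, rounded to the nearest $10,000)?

σ_p² = 0.31²·2.99² + 0.69²·1.95² + 2·-0.47·0.31·0.69·2.99·1.95 = 1.4972 (%²).
σ_p = √1.4972 = 1.224%.
At 97.5%, z = 1.960.
VaR = 1.960 × 1.224% = 2.399%; on $100,000,000 that is $2,399,000.

$2,400,000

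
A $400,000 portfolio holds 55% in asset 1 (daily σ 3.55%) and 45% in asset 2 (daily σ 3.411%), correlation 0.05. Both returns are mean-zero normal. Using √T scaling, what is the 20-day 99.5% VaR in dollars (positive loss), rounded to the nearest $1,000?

σ_p = √(0.55²·3.55² + 0.45²·3.411² + 2·0.05·0.55·0.45·3.55·3.411) = 2.543%.
σ_{20d} = 2.543% × √20 = 11.373%.
z(99.5%) = 2.576.
VaR = 2.576 × 11.373% = 29.297%; on $400,000 that is $117,188.

$117,000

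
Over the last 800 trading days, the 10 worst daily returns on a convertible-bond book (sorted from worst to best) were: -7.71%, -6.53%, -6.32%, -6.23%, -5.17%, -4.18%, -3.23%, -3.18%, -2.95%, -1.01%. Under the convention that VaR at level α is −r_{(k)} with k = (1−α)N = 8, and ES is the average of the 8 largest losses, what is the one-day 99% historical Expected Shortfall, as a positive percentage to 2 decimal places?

5.32%

The 8 worst returns sum to -42.55%.
ES = −(-42.55%) / 8 = 5.31875% ≈ 5.32%.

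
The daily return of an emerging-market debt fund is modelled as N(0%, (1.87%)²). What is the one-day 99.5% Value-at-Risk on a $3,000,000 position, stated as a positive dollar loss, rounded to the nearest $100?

$144,500

At 99.5% one-sided, z = 2.576.
VaR = z·σ = 2.576 × 1.87% = 4.817%.
On $3,000,000: 0.04817 × $3,000,000 = $144,510.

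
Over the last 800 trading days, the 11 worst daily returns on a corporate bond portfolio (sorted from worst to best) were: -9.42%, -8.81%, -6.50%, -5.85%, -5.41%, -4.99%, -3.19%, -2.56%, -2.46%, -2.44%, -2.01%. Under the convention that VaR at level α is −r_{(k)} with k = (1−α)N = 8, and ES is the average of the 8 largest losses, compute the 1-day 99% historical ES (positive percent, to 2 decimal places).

5.84%

The 8 worst returns sum to -46.73%.
ES = −(-46.73%) / 8 = 5.84125% ≈ 5.84%.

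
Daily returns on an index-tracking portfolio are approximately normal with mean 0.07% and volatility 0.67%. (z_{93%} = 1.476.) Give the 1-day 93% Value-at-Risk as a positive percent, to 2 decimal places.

0.92%

VaR = −μ + z·σ = −(0.07%) + 1.476 × 0.67% = 0.919%.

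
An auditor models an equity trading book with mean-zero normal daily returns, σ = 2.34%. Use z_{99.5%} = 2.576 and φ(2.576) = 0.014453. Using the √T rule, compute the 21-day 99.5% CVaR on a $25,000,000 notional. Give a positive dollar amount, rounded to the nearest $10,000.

σ_{21d} = 2.34% × √21 = 10.723%.
ES multiplier = φ(z)/(1−α) = 0.014453/0.005 = 2.891.
ES = 10.723% × 2.891 = 31.000%; on $25,000,000: $7,750,000.

$7,750,000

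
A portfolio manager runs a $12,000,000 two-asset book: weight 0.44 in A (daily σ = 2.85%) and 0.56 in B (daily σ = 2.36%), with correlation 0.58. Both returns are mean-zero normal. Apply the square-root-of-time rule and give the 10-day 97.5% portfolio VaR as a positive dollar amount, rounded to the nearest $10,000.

$1,700,000

σ_p = √(0.44²·2.85² + 0.56²·2.36² + 2·0.58·0.44·0.56·2.85·2.36) = 2.289%.
σ_{10d} = 2.289% × √10 = 7.238%.
z(97.5%) = 1.960.
VaR = 1.960 × 7.238% = 14.186%; on $12,000,000 that is $1,702,320.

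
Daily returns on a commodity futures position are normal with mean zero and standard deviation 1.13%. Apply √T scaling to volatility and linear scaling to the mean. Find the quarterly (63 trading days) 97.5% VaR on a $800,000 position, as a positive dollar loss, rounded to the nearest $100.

At 97.5%, z = 1.960.
σ_{63d} = 1.13% × √63 = 8.969%.
VaR = 1.960 × 8.969% = 17.579%.
On $800,000: 0.17579 × $800,000 = $140,632.

$140,600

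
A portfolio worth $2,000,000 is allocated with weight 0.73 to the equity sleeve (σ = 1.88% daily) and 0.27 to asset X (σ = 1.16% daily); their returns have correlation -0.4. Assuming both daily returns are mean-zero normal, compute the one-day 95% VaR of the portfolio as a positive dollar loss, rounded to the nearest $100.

$42,100

σ_p² = 0.73²·1.88² + 0.27²·1.16² + 2·-0.4·0.73·0.27·1.88·1.16 = 1.6377 (%²).
σ_p = √1.6377 = 1.280%.
At 95%, z = 1.645.
VaR = 1.645 × 1.280% = 2.106%; on $2,000,000 that is $42,120.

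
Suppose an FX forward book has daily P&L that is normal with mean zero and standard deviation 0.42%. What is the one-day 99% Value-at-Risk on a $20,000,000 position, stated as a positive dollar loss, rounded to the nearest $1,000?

At 99% one-sided, z = 2.326.
VaR = z·σ = 2.326 × 0.42% = 0.977%.
On $20,000,000: 0.00977 × $20,000,000 = $195,400.

$195,000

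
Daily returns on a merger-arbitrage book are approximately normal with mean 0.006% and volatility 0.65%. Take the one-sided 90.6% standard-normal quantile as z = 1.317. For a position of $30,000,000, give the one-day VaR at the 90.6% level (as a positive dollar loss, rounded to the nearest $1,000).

VaR = −μ + z·σ = −(0.006%) + 1.317 × 0.65% = 0.850%.
On $30,000,000: 0.00850 × $30,000,000 = $255,000.

$255,000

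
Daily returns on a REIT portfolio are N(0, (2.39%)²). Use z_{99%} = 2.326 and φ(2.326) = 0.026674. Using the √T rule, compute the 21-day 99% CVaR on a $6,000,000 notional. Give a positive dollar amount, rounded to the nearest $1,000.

σ_{21d} = 2.39% × √21 = 10.952%.
ES multiplier = φ(z)/(1−α) = 0.026674/0.01 = 2.667.
ES = 10.952% × 2.667 = 29.209%; on $6,000,000: $1,752,540.

$1,753,000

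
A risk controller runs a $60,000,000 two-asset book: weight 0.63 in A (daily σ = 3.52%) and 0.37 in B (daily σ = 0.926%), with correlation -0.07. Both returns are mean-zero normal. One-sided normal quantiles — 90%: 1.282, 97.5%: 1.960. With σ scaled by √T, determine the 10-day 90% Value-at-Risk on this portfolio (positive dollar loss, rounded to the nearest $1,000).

$5,400,000

σ_p = √(0.63²·3.52² + 0.37²·0.926² + 2·-0.07·0.63·0.37·3.52·0.926) = 2.220%.
σ_{10d} = 2.220% × √10 = 7.020%.
VaR = 1.282 × 7.020% = 9.000%; on $60,000,000 that is $5,400,000.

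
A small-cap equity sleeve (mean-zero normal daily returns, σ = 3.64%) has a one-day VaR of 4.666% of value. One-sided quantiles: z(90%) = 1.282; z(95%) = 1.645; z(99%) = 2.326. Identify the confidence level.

Implied z = VaR/σ = 4.666 / 3.64 = 1.282.
This matches z(90%) = 1.282.

90%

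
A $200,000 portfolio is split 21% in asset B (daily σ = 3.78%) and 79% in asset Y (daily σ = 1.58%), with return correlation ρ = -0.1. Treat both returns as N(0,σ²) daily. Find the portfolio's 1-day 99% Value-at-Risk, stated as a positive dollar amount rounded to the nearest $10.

$6,560

σ_p² = 0.21²·3.78² + 0.79²·1.58² + 2·-0.1·0.21·0.79·3.78·1.58 = 1.9900 (%²).
σ_p = √1.9900 = 1.411%.
At 99%, z = 2.326.
VaR = 2.326 × 1.411% = 3.282%; on $200,000 that is $6,564.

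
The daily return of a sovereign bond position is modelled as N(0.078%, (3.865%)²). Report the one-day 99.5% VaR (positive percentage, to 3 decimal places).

At 99.5% one-sided, z = 2.576.
VaR = −μ + z·σ = −(0.078%) + 2.576 × 3.865% = 9.878%.

9.878%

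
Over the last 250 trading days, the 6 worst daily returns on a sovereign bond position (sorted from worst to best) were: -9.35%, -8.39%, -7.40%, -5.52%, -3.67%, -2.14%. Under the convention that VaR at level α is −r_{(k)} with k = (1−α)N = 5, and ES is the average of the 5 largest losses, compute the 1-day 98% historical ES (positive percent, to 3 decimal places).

The 5 worst returns sum to -34.33%.
ES = −(-34.33%) / 5 = 6.866%.

6.866%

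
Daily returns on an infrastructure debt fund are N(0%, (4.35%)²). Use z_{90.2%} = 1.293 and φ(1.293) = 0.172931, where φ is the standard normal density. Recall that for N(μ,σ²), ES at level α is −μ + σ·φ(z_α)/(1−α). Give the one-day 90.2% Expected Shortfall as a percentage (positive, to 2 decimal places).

7.68%

Tail multiplier: φ(z)/(1−α) = 0.172931 / 0.098 = 1.765.
ES = 4.35% × 1.765 = 7.678%.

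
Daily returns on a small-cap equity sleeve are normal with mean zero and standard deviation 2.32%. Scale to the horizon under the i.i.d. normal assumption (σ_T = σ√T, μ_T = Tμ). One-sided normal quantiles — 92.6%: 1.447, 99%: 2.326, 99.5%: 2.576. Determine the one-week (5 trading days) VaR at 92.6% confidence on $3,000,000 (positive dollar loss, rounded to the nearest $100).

$225,200

σ_{5d} = 2.32% × √5 = 5.188%.
VaR = 1.447 × 5.188% = 7.507%.
On $3,000,000: 0.07507 × $3,000,000 = $225,210.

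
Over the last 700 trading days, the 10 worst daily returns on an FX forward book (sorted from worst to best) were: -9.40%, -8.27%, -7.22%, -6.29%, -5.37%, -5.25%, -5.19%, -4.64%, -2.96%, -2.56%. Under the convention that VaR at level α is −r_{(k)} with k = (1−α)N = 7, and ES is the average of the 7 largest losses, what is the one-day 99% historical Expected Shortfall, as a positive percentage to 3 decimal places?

The 7 worst returns sum to -46.99%.
ES = −(-46.99%) / 7 = 6.7128…% ≈ 6.713%.

6.713%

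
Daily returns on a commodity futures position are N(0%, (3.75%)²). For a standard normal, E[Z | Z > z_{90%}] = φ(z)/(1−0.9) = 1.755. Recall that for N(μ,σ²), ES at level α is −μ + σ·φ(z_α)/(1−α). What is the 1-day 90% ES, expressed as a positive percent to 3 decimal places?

ES = 3.75% × 1.755 = 6.581%.

6.581%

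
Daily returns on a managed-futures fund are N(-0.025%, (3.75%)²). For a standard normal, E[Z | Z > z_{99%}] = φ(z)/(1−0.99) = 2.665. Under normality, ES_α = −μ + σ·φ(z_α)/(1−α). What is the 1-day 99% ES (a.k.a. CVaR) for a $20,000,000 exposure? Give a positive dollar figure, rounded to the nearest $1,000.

ES = −(-0.025%) + 3.75% × 2.665 = 10.019%.
On $20,000,000: 0.10019 × $20,000,000 = $2,003,800.

$2,004,000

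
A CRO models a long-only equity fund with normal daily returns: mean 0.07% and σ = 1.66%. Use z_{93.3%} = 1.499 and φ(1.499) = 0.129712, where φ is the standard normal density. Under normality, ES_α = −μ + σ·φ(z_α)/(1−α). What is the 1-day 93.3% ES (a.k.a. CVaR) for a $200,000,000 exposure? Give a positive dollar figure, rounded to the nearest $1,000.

$6,288,000

Tail multiplier: φ(z)/(1−α) = 0.129712 / 0.067 = 1.936.
ES = −(0.07%) + 1.66% × 1.936 = 3.144%.
On $200,000,000: 0.03144 × $200,000,000 = $6,288,000.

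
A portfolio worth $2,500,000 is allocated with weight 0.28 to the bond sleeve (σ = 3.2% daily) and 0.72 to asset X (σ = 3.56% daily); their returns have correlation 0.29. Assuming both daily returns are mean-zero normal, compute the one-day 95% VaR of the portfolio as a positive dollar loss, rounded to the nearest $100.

$121,300

σ_p² = 0.28²·3.2² + 0.72²·3.56² + 2·0.29·0.28·0.72·3.2·3.56 = 8.7049 (%²).
σ_p = √8.7049 = 2.950%.
At 95%, z = 1.645.
VaR = 1.645 × 2.950% = 4.853%; on $2,500,000 that is $121,325.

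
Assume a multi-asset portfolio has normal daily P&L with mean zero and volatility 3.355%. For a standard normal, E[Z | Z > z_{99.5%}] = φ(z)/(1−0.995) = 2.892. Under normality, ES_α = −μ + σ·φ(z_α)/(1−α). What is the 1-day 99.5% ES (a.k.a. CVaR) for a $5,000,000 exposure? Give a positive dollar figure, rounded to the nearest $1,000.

$485,000

ES = 3.355% × 2.892 = 9.703%.
On $5,000,000: 0.09703 × $5,000,000 = $485,150.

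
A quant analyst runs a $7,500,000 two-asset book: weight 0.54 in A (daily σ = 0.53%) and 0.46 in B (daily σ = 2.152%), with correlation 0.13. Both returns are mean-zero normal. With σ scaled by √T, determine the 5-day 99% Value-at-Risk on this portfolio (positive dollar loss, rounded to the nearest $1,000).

σ_p = √(0.54²·0.53² + 0.46²·2.152² + 2·0.13·0.54·0.46·0.53·2.152) = 1.066%.
σ_{5d} = 1.066% × √5 = 2.384%.
z(99%) = 2.326.
VaR = 2.326 × 2.384% = 5.545%; on $7,500,000 that is $415,875.

$416,000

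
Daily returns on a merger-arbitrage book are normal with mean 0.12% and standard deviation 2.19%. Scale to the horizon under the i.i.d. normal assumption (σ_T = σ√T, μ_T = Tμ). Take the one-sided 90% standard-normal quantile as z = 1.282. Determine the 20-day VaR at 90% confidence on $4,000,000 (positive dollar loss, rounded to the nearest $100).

$406,200

σ_{20d} = 2.19% × √20 = 9.794%; μ_{20d} = 20 × 0.12% = 2.400%.
VaR = −(2.400%) + 1.282 × 9.794% = 10.156%.
On $4,000,000: 0.10156 × $4,000,000 = $406,240.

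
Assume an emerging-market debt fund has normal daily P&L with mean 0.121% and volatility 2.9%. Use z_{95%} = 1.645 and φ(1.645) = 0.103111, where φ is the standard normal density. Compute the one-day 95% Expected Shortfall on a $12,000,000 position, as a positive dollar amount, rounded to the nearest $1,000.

$703,000

Tail multiplier: φ(z)/(1−α) = 0.103111 / 0.05 = 2.062.
ES = −(0.121%) + 2.9% × 2.062 = 5.859%.
On $12,000,000: 0.05859 × $12,000,000 = $703,080.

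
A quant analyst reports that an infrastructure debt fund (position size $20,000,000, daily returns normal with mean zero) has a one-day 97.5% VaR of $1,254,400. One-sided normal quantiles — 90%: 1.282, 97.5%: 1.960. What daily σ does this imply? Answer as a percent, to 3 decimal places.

VaR as a fraction: $1,254,400 / $20,000,000 = 6.272%.
σ = VaR / z = 6.272% / 1.960 = 3.200%.

3.200%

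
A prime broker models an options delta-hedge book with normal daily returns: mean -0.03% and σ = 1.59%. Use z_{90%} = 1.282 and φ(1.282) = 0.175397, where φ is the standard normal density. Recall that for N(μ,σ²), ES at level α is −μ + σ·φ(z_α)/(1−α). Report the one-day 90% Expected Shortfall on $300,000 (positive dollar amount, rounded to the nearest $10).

Tail multiplier: φ(z)/(1−α) = 0.175397 / 0.1 = 1.754.
ES = −(-0.03%) + 1.59% × 1.754 = 2.819%.
On $300,000: 0.02819 × $300,000 = $8,457.

$8,460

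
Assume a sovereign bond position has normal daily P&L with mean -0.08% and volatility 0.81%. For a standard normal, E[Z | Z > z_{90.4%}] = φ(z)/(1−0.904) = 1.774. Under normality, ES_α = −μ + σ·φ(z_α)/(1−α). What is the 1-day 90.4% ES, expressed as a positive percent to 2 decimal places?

ES = −(-0.08%) + 0.81% × 1.774 = 1.517%.

1.52%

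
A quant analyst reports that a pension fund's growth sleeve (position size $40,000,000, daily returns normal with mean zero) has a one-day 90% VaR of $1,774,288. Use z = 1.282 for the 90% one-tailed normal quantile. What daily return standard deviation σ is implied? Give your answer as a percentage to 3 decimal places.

3.460%

VaR as a fraction: $1,774,288 / $40,000,000 = 4.436%.
σ = VaR / z = 4.436% / 1.282 = 3.460%.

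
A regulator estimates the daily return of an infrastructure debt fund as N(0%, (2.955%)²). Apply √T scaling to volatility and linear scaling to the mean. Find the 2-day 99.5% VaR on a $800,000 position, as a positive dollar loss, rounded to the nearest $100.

$86,100

At 99.5%, z = 2.576.
σ_{2d} = 2.955% × √2 = 4.179%.
VaR = 2.576 × 4.179% = 10.765%.
On $800,000: 0.10765 × $800,000 = $86,120.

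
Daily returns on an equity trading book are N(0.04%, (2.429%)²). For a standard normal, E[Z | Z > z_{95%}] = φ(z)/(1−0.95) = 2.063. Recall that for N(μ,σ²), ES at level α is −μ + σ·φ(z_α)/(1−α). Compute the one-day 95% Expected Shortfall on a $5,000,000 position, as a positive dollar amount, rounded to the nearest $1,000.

$249,000

ES = −(0.04%) + 2.429% × 2.063 = 4.971%.
On $5,000,000: 0.04971 × $5,000,000 = $248,550.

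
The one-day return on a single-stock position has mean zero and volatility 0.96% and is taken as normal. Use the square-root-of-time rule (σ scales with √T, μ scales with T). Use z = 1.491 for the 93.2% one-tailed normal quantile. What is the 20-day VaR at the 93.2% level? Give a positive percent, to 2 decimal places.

σ_{20d} = 0.96% × √20 = 4.293%.
VaR = 1.491 × 4.293% = 6.401%.

6.40%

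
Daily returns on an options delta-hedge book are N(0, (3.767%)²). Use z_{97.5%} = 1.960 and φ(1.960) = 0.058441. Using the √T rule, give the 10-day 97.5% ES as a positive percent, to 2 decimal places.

σ_{10d} = 3.767% × √10 = 11.912%.
ES multiplier = φ(z)/(1−α) = 0.058441/0.025 = 2.338.
ES = 11.912% × 2.338 = 27.850%.

27.85%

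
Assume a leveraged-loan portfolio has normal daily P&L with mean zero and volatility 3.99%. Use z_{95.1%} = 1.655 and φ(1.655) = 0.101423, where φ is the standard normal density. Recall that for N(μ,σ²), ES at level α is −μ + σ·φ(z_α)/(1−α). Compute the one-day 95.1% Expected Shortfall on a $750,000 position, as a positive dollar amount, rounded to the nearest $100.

$61,900

Tail multiplier: φ(z)/(1−α) = 0.101423 / 0.049 = 2.070.
ES = 3.99% × 2.070 = 8.259%.
On $750,000: 0.08259 × $750,000 = $61,942.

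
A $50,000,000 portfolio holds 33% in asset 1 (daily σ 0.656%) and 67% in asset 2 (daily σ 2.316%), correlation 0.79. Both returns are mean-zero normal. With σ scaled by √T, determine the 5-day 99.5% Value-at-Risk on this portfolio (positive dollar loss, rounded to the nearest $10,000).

σ_p = √(0.33²·0.656² + 0.67²·2.316² + 2·0.79·0.33·0.67·0.656·2.316) = 1.728%.
σ_{5d} = 1.728% × √5 = 3.864%.
z(99.5%) = 2.576.
VaR = 2.576 × 3.864% = 9.954%; on $50,000,000 that is $4,977,000.

$4,980,000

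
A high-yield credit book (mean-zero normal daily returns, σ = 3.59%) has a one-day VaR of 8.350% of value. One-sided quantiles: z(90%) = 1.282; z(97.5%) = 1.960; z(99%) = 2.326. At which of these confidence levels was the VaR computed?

99%

Implied z = VaR/σ = 8.350 / 3.59 = 2.326.
This matches z(99%) = 2.326.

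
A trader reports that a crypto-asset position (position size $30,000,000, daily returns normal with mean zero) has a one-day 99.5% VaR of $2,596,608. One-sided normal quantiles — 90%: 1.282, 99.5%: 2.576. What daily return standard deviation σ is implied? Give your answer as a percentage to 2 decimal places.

3.36%

VaR as a fraction: $2,596,608 / $30,000,000 = 8.655%.
σ = VaR / z = 8.655% / 2.576 = 3.360%.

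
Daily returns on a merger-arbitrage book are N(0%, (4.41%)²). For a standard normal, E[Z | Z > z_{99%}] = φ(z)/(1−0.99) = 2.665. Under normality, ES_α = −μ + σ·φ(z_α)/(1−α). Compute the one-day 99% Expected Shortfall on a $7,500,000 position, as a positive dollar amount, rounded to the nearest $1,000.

$881,000

ES = 4.41% × 2.665 = 11.753%.
On $7,500,000: 0.11753 × $7,500,000 = $881,475.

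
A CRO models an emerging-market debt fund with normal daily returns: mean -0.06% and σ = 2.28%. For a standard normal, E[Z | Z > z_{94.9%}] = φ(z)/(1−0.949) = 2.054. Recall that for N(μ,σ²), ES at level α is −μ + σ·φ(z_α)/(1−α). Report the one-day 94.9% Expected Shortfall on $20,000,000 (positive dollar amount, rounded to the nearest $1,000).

ES = −(-0.06%) + 2.28% × 2.054 = 4.743%.
On $20,000,000: 0.04743 × $20,000,000 = $948,600.

$949,000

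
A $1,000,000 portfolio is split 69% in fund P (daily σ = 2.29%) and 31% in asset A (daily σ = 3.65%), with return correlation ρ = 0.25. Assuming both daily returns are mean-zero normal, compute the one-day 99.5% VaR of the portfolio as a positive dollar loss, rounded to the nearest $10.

$55,670

σ_p² = 0.69²·2.29² + 0.31²·3.65² + 2·0.25·0.69·0.31·2.29·3.65 = 4.6709 (%²).
σ_p = √4.6709 = 2.161%.
At 99.5%, z = 2.576.
VaR = 2.576 × 2.161% = 5.567%; on $1,000,000 that is $55,670.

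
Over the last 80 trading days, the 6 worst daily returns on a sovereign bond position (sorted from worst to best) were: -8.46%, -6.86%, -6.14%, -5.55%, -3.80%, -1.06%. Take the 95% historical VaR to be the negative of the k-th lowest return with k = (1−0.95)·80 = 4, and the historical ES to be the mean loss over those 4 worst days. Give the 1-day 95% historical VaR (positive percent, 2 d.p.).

k = 4; the 4th lowest return is -5.55%, so VaR = 5.55%.

5.55%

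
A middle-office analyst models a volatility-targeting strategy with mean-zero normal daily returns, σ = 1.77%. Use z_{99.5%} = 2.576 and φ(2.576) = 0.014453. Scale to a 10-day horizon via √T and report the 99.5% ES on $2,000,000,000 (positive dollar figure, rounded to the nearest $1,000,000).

σ_{10d} = 1.77% × √10 = 5.597%.
ES multiplier = φ(z)/(1−α) = 0.014453/0.005 = 2.891.
ES = 5.597% × 2.891 = 16.181%; on $2,000,000,000: $323,620,000.

$324,000,000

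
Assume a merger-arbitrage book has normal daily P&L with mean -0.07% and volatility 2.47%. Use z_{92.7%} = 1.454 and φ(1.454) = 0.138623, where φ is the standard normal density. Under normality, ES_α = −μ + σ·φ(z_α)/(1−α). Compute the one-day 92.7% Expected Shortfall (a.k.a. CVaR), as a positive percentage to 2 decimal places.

Tail multiplier: φ(z)/(1−α) = 0.138623 / 0.073 = 1.899.
ES = −(-0.07%) + 2.47% × 1.899 = 4.761%.

4.76%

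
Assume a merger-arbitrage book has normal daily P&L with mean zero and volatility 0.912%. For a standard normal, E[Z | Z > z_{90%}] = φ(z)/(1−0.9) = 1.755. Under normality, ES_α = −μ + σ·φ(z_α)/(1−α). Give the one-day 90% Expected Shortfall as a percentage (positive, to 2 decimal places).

1.60%

ES = 0.912% × 1.755 = 1.601%.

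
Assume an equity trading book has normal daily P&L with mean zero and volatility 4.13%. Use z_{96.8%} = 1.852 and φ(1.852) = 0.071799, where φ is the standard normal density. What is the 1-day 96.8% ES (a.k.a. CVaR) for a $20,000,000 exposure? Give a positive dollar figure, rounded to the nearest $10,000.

$1,850,000

Tail multiplier: φ(z)/(1−α) = 0.071799 / 0.032 = 2.244.
ES = 4.13% × 2.244 = 9.268%.
On $20,000,000: 0.09268 × $20,000,000 = $1,853,600.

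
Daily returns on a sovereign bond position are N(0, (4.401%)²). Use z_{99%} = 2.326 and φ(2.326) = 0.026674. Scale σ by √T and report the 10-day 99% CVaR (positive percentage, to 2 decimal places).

σ_{10d} = 4.401% × √10 = 13.917%.
ES multiplier = φ(z)/(1−α) = 0.026674/0.01 = 2.667.
ES = 13.917% × 2.667 = 37.117%.

37.12%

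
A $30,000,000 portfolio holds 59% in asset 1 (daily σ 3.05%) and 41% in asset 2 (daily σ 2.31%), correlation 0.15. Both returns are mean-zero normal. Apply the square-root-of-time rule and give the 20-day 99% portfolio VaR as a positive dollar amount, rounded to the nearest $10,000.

σ_p = √(0.59²·3.05² + 0.41²·2.31² + 2·0.15·0.59·0.41·3.05·2.31) = 2.156%.
σ_{20d} = 2.156% × √20 = 9.642%.
z(99%) = 2.326.
VaR = 2.326 × 9.642% = 22.427%; on $30,000,000 that is $6,728,100.

$6,730,000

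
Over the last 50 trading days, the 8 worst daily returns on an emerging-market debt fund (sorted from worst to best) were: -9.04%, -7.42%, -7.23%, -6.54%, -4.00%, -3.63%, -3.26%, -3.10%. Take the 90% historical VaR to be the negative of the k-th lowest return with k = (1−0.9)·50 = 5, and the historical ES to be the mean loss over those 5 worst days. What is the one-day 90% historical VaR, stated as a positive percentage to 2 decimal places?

4.00%

k = 5; the 5th lowest return is -4.00%, so VaR = 4.00%.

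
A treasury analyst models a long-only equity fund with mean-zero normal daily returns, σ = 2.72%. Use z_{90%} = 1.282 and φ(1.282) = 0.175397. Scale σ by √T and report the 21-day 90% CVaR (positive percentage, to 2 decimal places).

σ_{21d} = 2.72% × √21 = 12.465%.
ES multiplier = φ(z)/(1−α) = 0.175397/0.1 = 1.754.
ES = 12.465% × 1.754 = 21.864%.

21.86%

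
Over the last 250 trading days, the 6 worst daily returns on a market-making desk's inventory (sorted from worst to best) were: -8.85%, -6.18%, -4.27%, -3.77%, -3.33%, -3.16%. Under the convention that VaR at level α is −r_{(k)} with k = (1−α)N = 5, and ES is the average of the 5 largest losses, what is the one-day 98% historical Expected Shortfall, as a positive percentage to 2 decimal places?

The 5 worst returns sum to -26.40%.
ES = −(-26.40%) / 5 = 5.28%.

5.28%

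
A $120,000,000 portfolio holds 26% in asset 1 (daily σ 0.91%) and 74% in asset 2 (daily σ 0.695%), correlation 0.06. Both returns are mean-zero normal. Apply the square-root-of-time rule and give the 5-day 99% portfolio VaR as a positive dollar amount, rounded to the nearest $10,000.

σ_p = √(0.26²·0.91² + 0.74²·0.695² + 2·0.06·0.26·0.74·0.91·0.695) = 0.579%.
σ_{5d} = 0.579% × √5 = 1.295%.
z(99%) = 2.326.
VaR = 2.326 × 1.295% = 3.012%; on $120,000,000 that is $3,614,400.

$3,610,000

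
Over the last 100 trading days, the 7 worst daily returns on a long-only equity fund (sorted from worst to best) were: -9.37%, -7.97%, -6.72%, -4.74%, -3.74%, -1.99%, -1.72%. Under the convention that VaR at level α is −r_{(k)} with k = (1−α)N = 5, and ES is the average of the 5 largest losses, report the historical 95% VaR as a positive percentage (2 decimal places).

3.74%

k = 5; the 5th lowest return is -3.74%, so VaR = 3.74%.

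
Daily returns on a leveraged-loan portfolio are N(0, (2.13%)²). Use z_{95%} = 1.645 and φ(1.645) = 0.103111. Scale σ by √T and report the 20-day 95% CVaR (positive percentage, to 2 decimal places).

σ_{20d} = 2.13% × √20 = 9.526%.
ES multiplier = φ(z)/(1−α) = 0.103111/0.05 = 2.062.
ES = 9.526% × 2.062 = 19.643%.

19.64%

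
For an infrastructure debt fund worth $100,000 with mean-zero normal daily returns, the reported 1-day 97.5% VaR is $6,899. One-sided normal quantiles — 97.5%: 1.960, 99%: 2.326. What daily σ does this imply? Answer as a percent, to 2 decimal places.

VaR as a fraction: $6,899 / $100,000 = 6.899%.
σ = VaR / z = 6.899% / 1.960 = 3.520%.

3.52%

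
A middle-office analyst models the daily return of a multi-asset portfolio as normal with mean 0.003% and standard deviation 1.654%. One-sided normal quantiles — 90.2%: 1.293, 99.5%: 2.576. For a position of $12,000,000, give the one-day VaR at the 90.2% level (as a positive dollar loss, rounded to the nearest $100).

$256,300

VaR = −μ + z·σ = −(0.003%) + 1.293 × 1.654% = 2.136%.
On $12,000,000: 0.02136 × $12,000,000 = $256,320.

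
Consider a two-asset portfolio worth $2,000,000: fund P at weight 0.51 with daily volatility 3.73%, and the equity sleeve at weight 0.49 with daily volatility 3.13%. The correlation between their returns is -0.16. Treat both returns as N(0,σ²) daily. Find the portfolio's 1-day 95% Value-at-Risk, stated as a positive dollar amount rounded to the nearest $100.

$73,800

σ_p² = 0.51²·3.73² + 0.49²·3.13² + 2·-0.16·0.51·0.49·3.73·3.13 = 5.0374 (%²).
σ_p = √5.0374 = 2.244%.
At 95%, z = 1.645.
VaR = 1.645 × 2.244% = 3.691%; on $2,000,000 that is $73,820.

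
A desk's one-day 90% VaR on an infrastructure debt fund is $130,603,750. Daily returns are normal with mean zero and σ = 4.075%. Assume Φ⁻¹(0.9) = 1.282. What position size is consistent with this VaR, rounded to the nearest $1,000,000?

$2,500,000,000

VaR as a fraction of value: z·σ = 1.282 × 4.075% = 5.22415%.
Position = $130,603,750 / 0.0522415 = $2,500,000,000.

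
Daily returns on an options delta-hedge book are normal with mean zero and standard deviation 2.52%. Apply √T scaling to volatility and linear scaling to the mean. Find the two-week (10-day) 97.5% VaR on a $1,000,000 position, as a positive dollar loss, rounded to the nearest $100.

$156,200

At 97.5%, z = 1.960.
σ_{10d} = 2.52% × √10 = 7.969%.
VaR = 1.960 × 7.969% = 15.619%.
On $1,000,000: 0.15619 × $1,000,000 = $156,190.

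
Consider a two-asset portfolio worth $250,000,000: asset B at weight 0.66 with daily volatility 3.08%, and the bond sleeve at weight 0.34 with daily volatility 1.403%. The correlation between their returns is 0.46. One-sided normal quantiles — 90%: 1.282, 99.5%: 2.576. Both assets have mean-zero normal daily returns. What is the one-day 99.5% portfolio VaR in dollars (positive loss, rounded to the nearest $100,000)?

$14,800,000

σ_p² = 0.66²·3.08² + 0.34²·1.403² + 2·0.46·0.66·0.34·3.08·1.403 = 5.2519 (%²).
σ_p = √5.2519 = 2.292%.
VaR = 2.576 × 2.292% = 5.904%; on $250,000,000 that is $14,760,000.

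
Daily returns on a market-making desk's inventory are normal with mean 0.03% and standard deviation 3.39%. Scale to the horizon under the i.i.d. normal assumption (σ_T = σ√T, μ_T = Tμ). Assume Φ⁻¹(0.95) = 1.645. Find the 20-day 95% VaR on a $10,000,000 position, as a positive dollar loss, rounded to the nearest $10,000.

$2,430,000

σ_{20d} = 3.39% × √20 = 15.161%; μ_{20d} = 20 × 0.03% = 0.600%.
VaR = −(0.600%) + 1.645 × 15.161% = 24.340%.
On $10,000,000: 0.24340 × $10,000,000 = $2,434,000.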